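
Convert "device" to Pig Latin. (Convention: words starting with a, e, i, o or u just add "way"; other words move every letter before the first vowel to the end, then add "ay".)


Word: "device"
Starts with consonant(s) → move to end, add 'ay'
Consonant cluster: "d"
Pig Latin = "eviceday"


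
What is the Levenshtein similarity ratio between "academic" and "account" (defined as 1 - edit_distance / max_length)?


Word 1: "academic" (length 8)
Word 2: "account" (length 7)
One optimal edit sequence:
  1. keep 'a'
  2. keep 'c'
  3. delete 'a'  (+1)
  4. substitute 'd' -> 'c'  (+1)
  5. substitute 'e' -> 'o'  (+1)
  6. substitute 'm' -> 'u'  (+1)
  7. substitute 'i' -> 'n'  (+1)
  8. substitute 'c' -> 't'  (+1)
Edit distance = 6
Max length = max(8, 7) = 8
Similarity = 1 - 6/8
= 0.2500


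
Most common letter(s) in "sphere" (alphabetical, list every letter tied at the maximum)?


Word: "sphere"
Letter counts:
  'e': 2
  'h': 1
  'p': 1
  'r': 1
  's': 1
Maximum count = 2
Most frequent = 'e' (2 times each)


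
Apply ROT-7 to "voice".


Word: "voice"
Shift: 7
Each letter → (letter + shift) mod 26:
  'v' (21) + 7 = 2 → 'c'
  'o' (14) + 7 = 21 → 'v'
  'i' (8) + 7 = 15 → 'p'
  'c' (2) + 7 = 9 → 'j'
  'e' (4) + 7 = 11 → 'l'
Result = "cvpjl"


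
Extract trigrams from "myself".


Word: "myself" (length 6)
Number of trigrams = 6 - 3 + 1 = 4
  Position 0: "mys"
  Position 1: "yse"
  Position 2: "sel"
  Position 3: "elf"
Trigrams = "mys", "yse", "sel", "elf"


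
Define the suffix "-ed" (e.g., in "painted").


Suffix: -ed
Example: painted (paint + -ed)
Meaning = past tense


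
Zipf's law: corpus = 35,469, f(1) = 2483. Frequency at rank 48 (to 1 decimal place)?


Zipf's law: f(r) = f(1) / r
f(1) = 2483
f(48) = 2483 / 48
= 51.7 occurrences


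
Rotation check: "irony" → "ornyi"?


Word: "irony", Candidate: "ornyi"
Method: check if candidate is substring of word+word
"ironyirony" contains "ornyi"? No
Is rotation = No


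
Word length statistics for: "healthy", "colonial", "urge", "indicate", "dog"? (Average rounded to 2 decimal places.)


Lengths: "healthy"=7, "colonial"=8, "urge"=4, "indicate"=8, "dog"=3
Sum = 30, Count = 5
Average = 30/5 = 6.00
= avg=6.00, min=3, max=8


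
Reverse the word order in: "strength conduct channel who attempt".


Original: "strength conduct channel who attempt"
Words (1..n): strength | conduct | channel | who | attempt
Reversed (n..1): attempt | who | channel | conduct | strength
Result = "attempt who channel conduct strength"


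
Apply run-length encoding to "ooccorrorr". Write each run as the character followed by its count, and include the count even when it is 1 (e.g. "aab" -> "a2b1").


String: "ooccorrorr"
Scanning for consecutive runs:
  'o' x 2
  'c' x 2
  'o' x 1
  'r' x 2
  'o' x 1
  'r' x 2
RLE = "o2c2o1r2o1r2"


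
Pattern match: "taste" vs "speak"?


Pattern of "taste": [0, 1, 2, 0, 3]
Pattern of "speak": [0, 1, 2, 3, 4]
Patterns do not match
Same pattern = No


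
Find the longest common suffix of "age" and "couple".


Word 1: "age"
Word 2: "couple"
Comparing from end:
  Pos -1: 'e' == 'e'
  Pos -2: 'g' != 'l' (stop)
LCS = "e" (length 1)


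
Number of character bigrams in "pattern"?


Word: "pattern" (length 7)
Number of 2-grams = length - 2 + 1 = 7 - 2 + 1
= 6


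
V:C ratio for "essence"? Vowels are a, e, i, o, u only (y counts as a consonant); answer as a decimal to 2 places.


Word: "essence"
Vowels (a,e,i,o,u): 3
Consonants: 4
Ratio = 3/4
= 0.75


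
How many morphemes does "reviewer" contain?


Word: "reviewer"
Morphemes: re- + view + -er
Each morpheme carries meaning
= 3 morphemes


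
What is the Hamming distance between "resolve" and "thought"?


Comparing character by character (same length = 7):
  Pos 0: 'r' vs 't' !=
  Pos 1: 'e' vs 'h' !=
  Pos 2: 's' vs 'o' !=
  Pos 3: 'o' vs 'u' !=
  Pos 4: 'l' vs 'g' !=
  Pos 5: 'v' vs 'h' !=
  Pos 6: 'e' vs 't' !=
Hamming distance = 7


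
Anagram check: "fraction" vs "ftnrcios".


Word 1: "fraction" → sorted: acfinort
Word 2: "ftnrcios" → sorted: cfinorst
Same letters? acfinort != cfinorst
Anagram = No


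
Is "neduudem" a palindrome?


Word: "neduudem"
Reversed: "meduuden"
Forward == Backward? neduudem != meduuden
Palindrome = No


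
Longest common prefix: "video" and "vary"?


Word 1: "video"
Word 2: "vary"
Comparing from start:
  Pos 0: 'v' == 'v'
  Pos 1: 'i' != 'a' (stop)
LCP = "v" (length 1)


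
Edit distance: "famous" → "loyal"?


Word 1: "famous" (length 6)
Word 2: "loyal" (length 5)
One optimal edit sequence (insert/delete/substitute each cost 1):
  1. delete 'f'  (+1)
  2. substitute 'a' -> 'l'  (+1)
  3. substitute 'm' -> 'o'  (+1)
  4. substitute 'o' -> 'y'  (+1)
  5. substitute 'u' -> 'a'  (+1)
  6. substitute 's' -> 'l'  (+1)
Total edit operations: 6
Edit distance = 6


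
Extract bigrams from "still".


Word: "still" (length 5)
Number of bigrams = 5 - 2 + 1 = 4
  Position 0: "st"
  Position 1: "ti"
  Position 2: "il"
  Position 3: "ll"
Bigrams = "st", "ti", "il", "ll"


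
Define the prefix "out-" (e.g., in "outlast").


Prefix: out-
As in: outlast -> out- + last
Meaning = surpass


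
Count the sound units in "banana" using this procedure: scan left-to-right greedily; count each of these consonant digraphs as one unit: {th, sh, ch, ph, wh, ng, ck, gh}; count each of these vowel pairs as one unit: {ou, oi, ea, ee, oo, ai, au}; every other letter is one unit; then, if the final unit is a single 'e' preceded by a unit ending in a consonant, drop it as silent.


Word: "banana" (6 letters)
Left-to-right scan:
  (1) 'b' (letter)
  (2) 'a' (letter)
  (3) 'n' (letter)
  (4) 'a' (letter)
  (5) 'n' (letter)
  (6) 'a' (letter)
Units from scan: 6
Sound units = 6 units


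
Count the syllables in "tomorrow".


Word: "tomorrow"
Syllable breakdown: to | mor | row
Counting: 3 parts
= 3 syllables


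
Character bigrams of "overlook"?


Word: "overlook" (length 8)
Number of bigrams = 8 - 2 + 1 = 7
  Position 0: "ov"
  Position 1: "ve"
  Position 2: "er"
  Position 3: "rl"
  Position 4: "lo"
  Position 5: "oo"
  Position 6: "ok"
Bigrams = "ov", "ve", "er", "rl", "lo", "oo", "ok"


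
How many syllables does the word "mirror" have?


Word: "mirror"
Syllable breakdown: mir / ror
Counting: 2 parts
= 2 syllables


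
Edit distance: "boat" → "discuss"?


Word 1: "boat" (length 4)
Word 2: "discuss" (length 7)
One optimal edit sequence (insert/delete/substitute each cost 1):
  1. insert 'd'  (+1)
  2. insert 'i'  (+1)
  3. insert 's'  (+1)
  4. substitute 'b' -> 'c'  (+1)
  5. substitute 'o' -> 'u'  (+1)
  6. substitute 'a' -> 's'  (+1)
  7. substitute 't' -> 's'  (+1)
Total edit operations: 7
Edit distance = 7


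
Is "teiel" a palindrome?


Word: "teiel"
Reversed: "leiet"
Forward == Backward? teiel != leiet
Palindrome = No


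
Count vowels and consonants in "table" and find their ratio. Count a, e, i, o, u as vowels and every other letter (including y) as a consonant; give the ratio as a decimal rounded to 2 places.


Word: "table"
Vowels (a,e,i,o,u): 2
Consonants: 3
Ratio = 2/3
= 0.67


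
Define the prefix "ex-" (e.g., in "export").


Prefix: ex-
Example: export (ex- + port)
Meaning = out / former


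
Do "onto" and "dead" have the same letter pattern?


Pattern of "onto": [0, 1, 2, 0]
Pattern of "dead": [0, 1, 2, 0]
Patterns match
Same pattern = Yes


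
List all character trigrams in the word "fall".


Word: "fall" (length 4)
Number of trigrams = 4 - 3 + 1 = 2
  Position 0: "fal"
  Position 1: "all"
Trigrams = "fal", "all"


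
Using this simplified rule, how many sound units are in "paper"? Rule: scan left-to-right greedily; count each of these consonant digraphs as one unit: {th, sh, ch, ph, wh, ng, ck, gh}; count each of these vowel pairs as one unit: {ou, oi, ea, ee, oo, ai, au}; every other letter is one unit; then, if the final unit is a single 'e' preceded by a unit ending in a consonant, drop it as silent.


Word: "paper" (5 letters)
Left-to-right scan:
  1. 'p' (letter)
  2. 'a' (letter)
  3. 'p' (letter)
  4. 'e' (letter)
  5. 'r' (letter)
Units from scan: 5
Sound units = 5 units


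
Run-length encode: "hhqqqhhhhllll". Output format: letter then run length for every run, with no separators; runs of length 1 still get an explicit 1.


String: "hhqqqhhhhllll"
Scanning for consecutive runs:
  'h' x 2
  'q' x 3
  'h' x 4
  'l' x 4
RLE = "h2q3h4l4"


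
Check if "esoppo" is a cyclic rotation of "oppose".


Word: "oppose", Candidate: "esoppo"
Method: check if candidate is substring of word+word
"opposeoppose" contains "esoppo"? No
Is rotation = No


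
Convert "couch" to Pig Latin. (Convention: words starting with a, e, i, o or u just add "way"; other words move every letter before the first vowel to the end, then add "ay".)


Word: "couch"
Starts with consonant(s) → move to end, add 'ay'
Consonant cluster: "c"
Pig Latin = "ouchcay"


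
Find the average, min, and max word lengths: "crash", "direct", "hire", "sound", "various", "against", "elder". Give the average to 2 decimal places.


Lengths: "crash"=5, "direct"=6, "hire"=4, "sound"=5, "various"=7, "against"=7, "elder"=5
Sum = 39, Count = 7
Average = 39/7 = 5.57
= avg=5.57, min=4, max=7


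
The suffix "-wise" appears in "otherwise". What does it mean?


Suffix: -wise
As in: otherwise -> other + -wise
Meaning = in the manner of


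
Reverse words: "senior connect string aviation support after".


Original: "senior connect string aviation support after"
Words (1..n): senior | connect | string | aviation | support | after
Reversed (n..1): after | support | aviation | string | connect | senior
Result = "after support aviation string connect senior"


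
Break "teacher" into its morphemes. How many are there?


Word: "teacher"
Morphemes: teach + -er
Each morpheme carries meaning
= 2 morphemes


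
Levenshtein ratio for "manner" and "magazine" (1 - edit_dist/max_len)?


Word 1: "manner" (length 6)
Word 2: "magazine" (length 8)
One optimal edit sequence:
  1. keep 'm'
  2. insert 'a'  (+1)
  3. insert 'g'  (+1)
  4. keep 'a'
  5. insert 'z'  (+1)
  6. substitute 'n' -> 'i'  (+1)
  7. keep 'n'
  8. keep 'e'
  9. delete 'r'  (+1)
Edit distance = 5
Max length = max(6, 8) = 8
Similarity = 1 - 5/8
= 0.3750


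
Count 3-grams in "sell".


Word: "sell" (length 4)
Number of 3-grams = length - 3 + 1 = 4 - 3 + 1
= 2


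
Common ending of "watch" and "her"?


Word 1: "watch"
Word 2: "her"
Comparing from end:
  Pos -1: 'h' != 'r' (stop)
LCS = "" (length 0)


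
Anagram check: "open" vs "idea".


Word 1: "open" → sorted: enop
Word 2: "idea" → sorted: adei
Same letters? enop != adei
Anagram = No


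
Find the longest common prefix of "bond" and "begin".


Word 1: "bond"
Word 2: "begin"
Comparing from start:
  Pos 0: 'b' == 'b'
  Pos 1: 'o' != 'e' (stop)
LCP = "b" (length 1)


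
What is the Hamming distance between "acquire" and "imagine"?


Comparing character by character (same length = 7):
  Pos 0: 'a' vs 'i' !=
  Pos 1: 'c' vs 'm' !=
  Pos 2: 'q' vs 'a' !=
  Pos 3: 'u' vs 'g' !=
  Pos 4: 'i' vs 'i' =
  Pos 5: 'r' vs 'n' !=
  Pos 6: 'e' vs 'e' =
Hamming distance = 5


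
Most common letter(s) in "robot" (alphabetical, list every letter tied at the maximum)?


Word: "robot"
Letter counts:
  'b': 1
  'o': 2
  'r': 1
  't': 1
Maximum count = 2
Most frequent = 'o' (2 times each)


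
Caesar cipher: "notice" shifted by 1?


Word: "notice"
Shift: 1
Each letter → (letter + shift) mod 26:
  'n' (13) + 1 = 14 → 'o'
  'o' (14) + 1 = 15 → 'p'
  't' (19) + 1 = 20 → 'u'
  'i' (8) + 1 = 9 → 'j'
  'c' (2) + 1 = 3 → 'd'
  'e' (4) + 1 = 5 → 'f'
Result = "opujdf"


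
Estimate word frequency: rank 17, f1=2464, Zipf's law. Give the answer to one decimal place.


Zipf's law: f(r) = f(1) / r
f(1) = 2464
f(17) = 2464 / 17
= 144.9 occurrences


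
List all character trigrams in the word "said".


Word: "said" (length 4)
Number of trigrams = 4 - 3 + 1 = 2
  Position 0: "sai"
  Position 1: "aid"
Trigrams = "sai", "aid"


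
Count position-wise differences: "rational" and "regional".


Comparing character by character (same length = 8):
  Pos 0: 'r' vs 'r' =
  Pos 1: 'a' vs 'e' !=
  Pos 2: 't' vs 'g' !=
  Pos 3: 'i' vs 'i' =
  Pos 4: 'o' vs 'o' =
  Pos 5: 'n' vs 'n' =
  Pos 6: 'a' vs 'a' =
  Pos 7: 'l' vs 'l' =
Hamming distance = 2


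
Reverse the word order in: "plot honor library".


Original: "plot honor library"
Words (1..n): plot | honor | library
Reversed (n..1): library | honor | plot
Result = "library honor plot"


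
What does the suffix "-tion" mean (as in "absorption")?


Suffix: -tion
As in: absorption -> absorb + -tion, with a spelling change
Meaning = act or process


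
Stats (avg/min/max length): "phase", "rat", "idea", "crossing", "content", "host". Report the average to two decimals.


Lengths: "phase"=5, "rat"=3, "idea"=4, "crossing"=8, "content"=7, "host"=4
Sum = 31, Count = 6
Average = 31/6 = 5.17
= avg=5.17, min=3, max=8


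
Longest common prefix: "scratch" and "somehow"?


Word 1: "scratch"
Word 2: "somehow"
Comparing from start:
  Pos 0: 's' == 's'
  Pos 1: 'c' != 'o' (stop)
LCP = "s" (length 1)


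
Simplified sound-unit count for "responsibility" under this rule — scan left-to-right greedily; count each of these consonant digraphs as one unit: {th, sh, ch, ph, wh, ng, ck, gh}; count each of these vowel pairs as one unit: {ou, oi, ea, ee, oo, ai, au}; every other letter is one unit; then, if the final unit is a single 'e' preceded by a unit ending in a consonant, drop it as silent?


Word: "responsibility" (14 letters)
Left-to-right scan:
  [1] 'r' (letter)
  [2] 'e' (letter)
  [3] 's' (letter)
  [4] 'p' (letter)
  [5] 'o' (letter)
  [6] 'n' (letter)
  [7] 's' (letter)
  [8] 'i' (letter)
  [9] 'b' (letter)
  [10] 'i' (letter)
  [11] 'l' (letter)
  [12] 'i' (letter)
  [13] 't' (letter)
  [14] 'y' (letter)
Units from scan: 14
Sound units = 14 units


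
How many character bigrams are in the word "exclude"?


Word: "exclude" (length 7)
Number of 2-grams = length - 2 + 1 = 7 - 2 + 1
= 6


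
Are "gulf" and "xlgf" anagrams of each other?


Word 1: "gulf" → sorted: fglu
Word 2: "xlgf" → sorted: fglx
Same letters? fglu != fglx
Anagram = No


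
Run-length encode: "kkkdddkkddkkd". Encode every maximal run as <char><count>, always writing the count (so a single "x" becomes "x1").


String: "kkkdddkkddkkd"
Scanning for consecutive runs:
  'k' x 3
  'd' x 3
  'k' x 2
  'd' x 2
  'k' x 2
  'd' x 1
RLE = "k3d3k2d2k2d1"


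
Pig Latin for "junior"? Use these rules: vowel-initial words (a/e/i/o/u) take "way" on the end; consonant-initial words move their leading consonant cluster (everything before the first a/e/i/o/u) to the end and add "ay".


Word: "junior"
Starts with consonant(s) → move to end, add 'ay'
Consonant cluster: "j"
Pig Latin = "uniorjay"


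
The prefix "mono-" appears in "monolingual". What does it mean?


Prefix: mono-
Example: monolingual (mono- + lingual)
Meaning = one


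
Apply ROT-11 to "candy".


Word: "candy"
Shift: 11
Each letter → (letter + shift) mod 26:
  'c' (2) + 11 = 13 → 'n'
  'a' (0) + 11 = 11 → 'l'
  'n' (13) + 11 = 24 → 'y'
  'd' (3) + 11 = 14 → 'o'
  'y' (24) + 11 = 9 → 'j'
Result = "nlyoj"


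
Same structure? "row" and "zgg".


Pattern of "row": [0, 1, 2]
Pattern of "zgg": [0, 1, 1]
Patterns do not match
Same pattern = No


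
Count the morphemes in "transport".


Word: "transport"
Morphemes: trans- + port
Each morpheme carries meaning
= 2 morphemes


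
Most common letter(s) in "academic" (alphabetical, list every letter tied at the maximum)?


Word: "academic"
Letter counts:
  'a': 2
  'c': 2
  'd': 1
  'e': 1
  'i': 1
  'm': 1
Maximum count = 2
Most frequent = 'a', 'c' (2 times each)


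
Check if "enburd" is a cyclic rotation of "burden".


Word: "burden", Candidate: "enburd"
Method: check if candidate is substring of word+word
"burdenburden" contains "enburd"? Yes
Is rotation = Yes


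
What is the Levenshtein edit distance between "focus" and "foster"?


Word 1: "focus" (length 5)
Word 2: "foster" (length 6)
One optimal edit sequence (insert/delete/substitute each cost 1):
  1. keep 'f'
  2. keep 'o'
  3. insert 's'  (+1)
  4. substitute 'c' -> 't'  (+1)
  5. substitute 'u' -> 'e'  (+1)
  6. substitute 's' -> 'r'  (+1)
Total edit operations: 4
Edit distance = 4


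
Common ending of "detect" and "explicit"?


Word 1: "detect"
Word 2: "explicit"
Comparing from end:
  Pos -1: 't' == 't'
  Pos -2: 'c' != 'i' (stop)
LCS = "t" (length 1)


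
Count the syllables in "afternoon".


Word: "afternoon"
Syllable breakdown: af | ter | noon
Counting: 3 parts
= 3 syllables


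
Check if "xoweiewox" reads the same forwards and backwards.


Word: "xoweiewox"
Reversed: "xoweiewox"
Forward == Backward? xoweiewox == xoweiewox
Palindrome = Yes


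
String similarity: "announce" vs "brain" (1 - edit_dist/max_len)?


Word 1: "announce" (length 8)
Word 2: "brain" (length 5)
One optimal edit sequence:
  1. delete 'a'  (+1)
  2. substitute 'n' -> 'b'  (+1)
  3. substitute 'n' -> 'r'  (+1)
  4. substitute 'o' -> 'a'  (+1)
  5. substitute 'u' -> 'i'  (+1)
  6. keep 'n'
  7. delete 'c'  (+1)
  8. delete 'e'  (+1)
Edit distance = 7
Max length = max(8, 5) = 8
Similarity = 1 - 7/8
= 0.1250


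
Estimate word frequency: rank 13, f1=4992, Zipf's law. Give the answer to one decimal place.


Zipf's law: f(r) = f(1) / r
f(1) = 4992
f(13) = 4992 / 13
= 384.0 occurrences


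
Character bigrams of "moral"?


Word: "moral" (length 5)
Number of bigrams = 5 - 2 + 1 = 4
  Position 0: "mo"
  Position 1: "or"
  Position 2: "ra"
  Position 3: "al"
Bigrams = "mo", "or", "ra", "al"


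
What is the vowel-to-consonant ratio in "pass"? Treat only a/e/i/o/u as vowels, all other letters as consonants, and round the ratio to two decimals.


Word: "pass"
Vowels (a,e,i,o,u): 1
Consonants: 3
Ratio = 1/3
= 0.33


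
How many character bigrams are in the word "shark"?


Word: "shark" (length 5)
Number of 2-grams = length - 2 + 1 = 5 - 2 + 1
= 4


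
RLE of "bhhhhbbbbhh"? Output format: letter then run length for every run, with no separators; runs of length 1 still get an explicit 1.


String: "bhhhhbbbbhh"
Scanning for consecutive runs:
  'b' x 1
  'h' x 4
  'b' x 4
  'h' x 2
RLE = "b1h4b4h2"


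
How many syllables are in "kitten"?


Word: "kitten"
Syllable breakdown: kit / ten
Counting: 2 parts
= 2 syllables


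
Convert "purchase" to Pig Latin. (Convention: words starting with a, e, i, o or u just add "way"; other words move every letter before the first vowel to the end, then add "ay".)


Word: "purchase"
Starts with consonant(s) → move to end, add 'ay'
Consonant cluster: "p"
Pig Latin = "urchasepay"


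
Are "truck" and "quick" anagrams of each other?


Word 1: "truck" → sorted: ckrtu
Word 2: "quick" → sorted: cikqu
Same letters? ckrtu != cikqu
Anagram = No


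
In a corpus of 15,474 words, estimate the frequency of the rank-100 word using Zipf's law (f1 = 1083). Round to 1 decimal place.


Zipf's law: f(r) = f(1) / r
f(1) = 1083
f(100) = 1083 / 100
= 10.8 occurrences


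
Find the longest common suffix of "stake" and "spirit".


Word 1: "stake"
Word 2: "spirit"
Comparing from end:
  Pos -1: 'e' != 't' (stop)
LCS = "" (length 0)


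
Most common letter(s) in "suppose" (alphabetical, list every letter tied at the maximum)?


Word: "suppose"
Letter counts:
  'e': 1
  'o': 1
  'p': 2
  's': 2
  'u': 1
Maximum count = 2
Most frequent = 'p', 's' (2 times each)


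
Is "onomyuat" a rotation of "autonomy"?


Word: "autonomy", Candidate: "onomyuat"
Method: check if candidate is substring of word+word
"autonomyautonomy" contains "onomyuat"? No
Is rotation = No


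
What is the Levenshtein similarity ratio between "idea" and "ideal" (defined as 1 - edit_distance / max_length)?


Word 1: "idea" (length 4)
Word 2: "ideal" (length 5)
One optimal edit sequence:
  1. keep 'i'
  2. keep 'd'
  3. keep 'e'
  4. keep 'a'
  5. insert 'l'  (+1)
Edit distance = 1
Max length = max(4, 5) = 5
Similarity = 1 - 1/5
= 0.8000


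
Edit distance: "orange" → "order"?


Word 1: "orange" (length 6)
Word 2: "order" (length 5)
One optimal edit sequence (insert/delete/substitute each cost 1):
  1. keep 'o'
  2. keep 'r'
  3. delete 'a'  (+1)
  4. substitute 'n' -> 'd'  (+1)
  5. substitute 'g' -> 'e'  (+1)
  6. substitute 'e' -> 'r'  (+1)
Total edit operations: 4
Edit distance = 4


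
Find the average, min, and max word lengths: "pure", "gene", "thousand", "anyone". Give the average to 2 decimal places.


Lengths: "pure"=4, "gene"=4, "thousand"=8, "anyone"=6
Sum = 22, Count = 4
Average = 22/4 = 5.50
= avg=5.50, min=4, max=8


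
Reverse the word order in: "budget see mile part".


Original: "budget see mile part"
Words (1..n): budget | see | mile | part
Reversed (n..1): part | mile | see | budget
Result = "part mile see budget"


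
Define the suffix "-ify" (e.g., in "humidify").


Suffix: -ify
Example: humidify (humid + -ify)
Meaning = to make


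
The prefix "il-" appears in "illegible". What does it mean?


Prefix: il-
As in: illegible -> il- + legible
Meaning = not


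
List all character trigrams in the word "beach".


Word: "beach" (length 5)
Number of trigrams = 5 - 3 + 1 = 3
  Position 0: "bea"
  Position 1: "eac"
  Position 2: "ach"
Trigrams = "bea", "eac", "ach"


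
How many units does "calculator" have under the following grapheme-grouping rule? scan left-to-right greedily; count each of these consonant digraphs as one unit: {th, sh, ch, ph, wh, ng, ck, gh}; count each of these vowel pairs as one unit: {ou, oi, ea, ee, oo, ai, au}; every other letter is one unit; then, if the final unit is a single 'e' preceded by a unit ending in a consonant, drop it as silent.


Word: "calculator" (10 letters)
Left-to-right scan:
  (1) 'c' (letter)
  (2) 'a' (letter)
  (3) 'l' (letter)
  (4) 'c' (letter)
  (5) 'u' (letter)
  (6) 'l' (letter)
  (7) 'a' (letter)
  (8) 't' (letter)
  (9) 'o' (letter)
  (10) 'r' (letter)
Units from scan: 10
Sound units = 10 units


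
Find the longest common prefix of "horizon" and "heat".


Word 1: "horizon"
Word 2: "heat"
Comparing from start:
  Pos 0: 'h' == 'h'
  Pos 1: 'o' != 'e' (stop)
LCP = "h" (length 1)


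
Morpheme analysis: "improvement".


Word: "improvement"
Morphemes: improve | -ment
Each morpheme carries meaning
= 2 morphemes


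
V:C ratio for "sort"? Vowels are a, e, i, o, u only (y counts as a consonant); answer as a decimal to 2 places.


Word: "sort"
Vowels (a,e,i,o,u): 1
Consonants: 3
Ratio = 1/3
= 0.33


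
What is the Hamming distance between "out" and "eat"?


Comparing character by character (same length = 3):
  Pos 0: 'o' vs 'e' !=
  Pos 1: 'u' vs 'a' !=
  Pos 2: 't' vs 't' =
Hamming distance = 2


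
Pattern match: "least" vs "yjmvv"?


Pattern of "least": [0, 1, 2, 3, 4]
Pattern of "yjmvv": [0, 1, 2, 3, 3]
Patterns do not match
Same pattern = No


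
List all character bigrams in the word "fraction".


Word: "fraction" (length 8)
Number of bigrams = 8 - 2 + 1 = 7
  Position 0: "fr"
  Position 1: "ra"
  Position 2: "ac"
  Position 3: "ct"
  Position 4: "ti"
  Position 5: "io"
  Position 6: "on"
Bigrams = "fr", "ra", "ac", "ct", "ti", "io", "on"


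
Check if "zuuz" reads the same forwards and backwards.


Word: "zuuz"
Reversed: "zuuz"
Forward == Backward? zuuz == zuuz
Palindrome = Yes


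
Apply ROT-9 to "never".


Word: "never"
Shift: 9
Each letter → (letter + shift) mod 26:
  'n' (13) + 9 = 22 → 'w'
  'e' (4) + 9 = 13 → 'n'
  'v' (21) + 9 = 4 → 'e'
  'e' (4) + 9 = 13 → 'n'
  'r' (17) + 9 = 0 → 'a'
Result = "wnena"


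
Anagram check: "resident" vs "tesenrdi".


Word 1: "resident" → sorted: deeinrst
Word 2: "tesenrdi" → sorted: deeinrst
Same letters? deeinrst == deeinrst
Anagram = Yes


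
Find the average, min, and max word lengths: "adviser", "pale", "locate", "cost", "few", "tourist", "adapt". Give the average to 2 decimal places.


Lengths: "adviser"=7, "pale"=4, "locate"=6, "cost"=4, "few"=3, "tourist"=7, "adapt"=5
Sum = 36, Count = 7
Average = 36/7 = 5.14
= avg=5.14, min=3, max=7


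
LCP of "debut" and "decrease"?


Word 1: "debut"
Word 2: "decrease"
Comparing from start:
  Pos 0: 'd' == 'd'
  Pos 1: 'e' == 'e'
  Pos 2: 'b' != 'c' (stop)
LCP = "de" (length 2)


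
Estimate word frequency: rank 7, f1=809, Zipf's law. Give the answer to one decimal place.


Zipf's law: f(r) = f(1) / r
f(1) = 809
f(7) = 809 / 7
= 115.6 occurrences


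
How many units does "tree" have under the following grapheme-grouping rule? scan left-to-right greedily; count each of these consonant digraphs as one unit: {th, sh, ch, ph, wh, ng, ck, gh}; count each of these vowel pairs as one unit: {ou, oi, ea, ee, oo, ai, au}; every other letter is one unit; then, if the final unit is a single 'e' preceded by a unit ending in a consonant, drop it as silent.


Word: "tree" (4 letters)
Left-to-right scan:
  [1] 't' (letter)
  [2] 'r' (letter)
  [3] 'ee' (vowel-pair)
Units from scan: 3
Sound units = 3 units


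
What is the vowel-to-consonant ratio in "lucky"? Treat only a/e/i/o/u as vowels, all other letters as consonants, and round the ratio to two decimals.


Word: "lucky"
Vowels (a,e,i,o,u): 1
Consonants: 4
Ratio = 1/4
= 0.25


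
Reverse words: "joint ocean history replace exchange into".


Original: "joint ocean history replace exchange into"
Words (1..n): joint | ocean | history | replace | exchange | into
Reversed (n..1): into | exchange | replace | history | ocean | joint
Result = "into exchange replace history ocean joint"


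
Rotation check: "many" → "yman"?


Word: "many", Candidate: "yman"
Method: check if candidate is substring of word+word
"manymany" contains "yman"? Yes
Is rotation = Yes


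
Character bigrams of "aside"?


Word: "aside" (length 5)
Number of bigrams = 5 - 2 + 1 = 4
  Position 0: "as"
  Position 1: "si"
  Position 2: "id"
  Position 3: "de"
Bigrams = "as", "si", "id", "de"


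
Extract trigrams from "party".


Word: "party" (length 5)
Number of trigrams = 5 - 3 + 1 = 3
  Position 0: "par"
  Position 1: "art"
  Position 2: "rty"
Trigrams = "par", "art", "rty"


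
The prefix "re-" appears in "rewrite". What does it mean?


Prefix: re-
Example: rewrite (re- + write)
Meaning = again


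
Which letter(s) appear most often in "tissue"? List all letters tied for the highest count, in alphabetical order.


Word: "tissue"
Letter counts:
  'e': 1
  'i': 1
  's': 2
  't': 1
  'u': 1
Maximum count = 2
Most frequent = 's' (2 times each)


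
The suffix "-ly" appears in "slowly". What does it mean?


Suffix: -ly
As in: slowly -> slow + -ly
Meaning = in a manner


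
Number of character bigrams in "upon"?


Word: "upon" (length 4)
Number of 2-grams = length - 2 + 1 = 4 - 2 + 1
= 3


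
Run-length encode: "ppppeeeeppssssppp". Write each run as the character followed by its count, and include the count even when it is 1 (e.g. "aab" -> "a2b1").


String: "ppppeeeeppssssppp"
Scanning for consecutive runs:
  'p' x 4
  'e' x 4
  'p' x 2
  's' x 4
  'p' x 3
RLE = "p4e4p2s4p3"


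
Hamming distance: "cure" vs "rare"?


Comparing character by character (same length = 4):
  Pos 0: 'c' vs 'r' !=
  Pos 1: 'u' vs 'a' !=
  Pos 2: 'r' vs 'r' =
  Pos 3: 'e' vs 'e' =
Hamming distance = 2


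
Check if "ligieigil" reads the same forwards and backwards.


Word: "ligieigil"
Reversed: "ligieigil"
Forward == Backward? ligieigil == ligieigil
Palindrome = Yes


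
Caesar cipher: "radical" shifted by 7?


Word: "radical"
Shift: 7
Each letter → (letter + shift) mod 26:
  'r' (17) + 7 = 24 → 'y'
  'a' (0) + 7 = 7 → 'h'
  'd' (3) + 7 = 10 → 'k'
  'i' (8) + 7 = 15 → 'p'
  'c' (2) + 7 = 9 → 'j'
  'a' (0) + 7 = 7 → 'h'
  'l' (11) + 7 = 18 → 's'
Result = "yhkpjhs"


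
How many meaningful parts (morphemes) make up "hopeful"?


Word: "hopeful"
Morphemes: hope / -ful
Each morpheme carries meaning
= 2 morphemes


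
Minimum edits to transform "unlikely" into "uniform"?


Word 1: "unlikely" (length 8)
Word 2: "uniform" (length 7)
One optimal edit sequence (insert/delete/substitute each cost 1):
  1. keep 'u'
  2. keep 'n'
  3. delete 'l'  (+1)
  4. keep 'i'
  5. substitute 'k' -> 'f'  (+1)
  6. substitute 'e' -> 'o'  (+1)
  7. substitute 'l' -> 'r'  (+1)
  8. substitute 'y' -> 'm'  (+1)
Total edit operations: 5
Edit distance = 5


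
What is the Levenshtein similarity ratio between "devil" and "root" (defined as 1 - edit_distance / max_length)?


Word 1: "devil" (length 5)
Word 2: "root" (length 4)
One optimal edit sequence:
  1. delete 'd'  (+1)
  2. substitute 'e' -> 'r'  (+1)
  3. substitute 'v' -> 'o'  (+1)
  4. substitute 'i' -> 'o'  (+1)
  5. substitute 'l' -> 't'  (+1)
Edit distance = 5
Max length = max(5, 4) = 5
Similarity = 1 - 5/5
= 0.0000


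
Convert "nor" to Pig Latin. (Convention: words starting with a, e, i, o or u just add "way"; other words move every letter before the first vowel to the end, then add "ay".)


Word: "nor"
Starts with consonant(s) → move to end, add 'ay'
Consonant cluster: "n"
Pig Latin = "ornay"


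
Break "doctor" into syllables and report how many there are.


Word: "doctor"
Syllable breakdown: doc / tor
Counting: 2 parts
= 2 syllables


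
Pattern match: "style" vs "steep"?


Pattern of "style": [0, 1, 2, 3, 4]
Pattern of "steep": [0, 1, 2, 2, 3]
Patterns do not match
Same pattern = No


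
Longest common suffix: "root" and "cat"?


Word 1: "root"
Word 2: "cat"
Comparing from end:
  Pos -1: 't' == 't'
  Pos -2: 'o' != 'a' (stop)
LCS = "t" (length 1)


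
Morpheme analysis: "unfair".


Word: "unfair"
Morphemes: un- / fair
Each morpheme carries meaning
= 2 morphemes


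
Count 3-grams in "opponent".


Word: "opponent" (length 8)
Number of 3-grams = length - 3 + 1 = 8 - 3 + 1
= 6


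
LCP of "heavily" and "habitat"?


Word 1: "heavily"
Word 2: "habitat"
Comparing from start:
  Pos 0: 'h' == 'h'
  Pos 1: 'e' != 'a' (stop)
LCP = "h" (length 1)


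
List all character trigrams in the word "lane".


Word: "lane" (length 4)
Number of trigrams = 4 - 3 + 1 = 2
  Position 0: "lan"
  Position 1: "ane"
Trigrams = "lan", "ane"


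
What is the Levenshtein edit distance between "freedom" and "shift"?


Word 1: "freedom" (length 7)
Word 2: "shift" (length 5)
One optimal edit sequence (insert/delete/substitute each cost 1):
  1. delete 'f'  (+1)
  2. delete 'r'  (+1)
  3. substitute 'e' -> 's'  (+1)
  4. substitute 'e' -> 'h'  (+1)
  5. substitute 'd' -> 'i'  (+1)
  6. substitute 'o' -> 'f'  (+1)
  7. substitute 'm' -> 't'  (+1)
Total edit operations: 7
Edit distance = 7


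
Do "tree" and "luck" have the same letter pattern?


Pattern of "tree": [0, 1, 2, 2]
Pattern of "luck": [0, 1, 2, 3]
Patterns do not match
Same pattern = No


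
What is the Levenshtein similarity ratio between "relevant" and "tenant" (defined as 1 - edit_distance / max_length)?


Word 1: "relevant" (length 8)
Word 2: "tenant" (length 6)
One optimal edit sequence:
  1. delete 'r'  (+1)
  2. delete 'e'  (+1)
  3. substitute 'l' -> 't'  (+1)
  4. keep 'e'
  5. substitute 'v' -> 'n'  (+1)
  6. keep 'a'
  7. keep 'n'
  8. keep 't'
Edit distance = 4
Max length = max(8, 6) = 8
Similarity = 1 - 4/8
= 0.5000


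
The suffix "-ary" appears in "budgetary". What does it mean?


Suffix: -ary
Example: budgetary = budget + -ary
Meaning = relating to


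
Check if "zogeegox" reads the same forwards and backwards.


Word: "zogeegox"
Reversed: "xogeegoz"
Forward == Backward? zogeegox != xogeegoz
Palindrome = No


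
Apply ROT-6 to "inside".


Word: "inside"
Shift: 6
Each letter → (letter + shift) mod 26:
  'i' (8) + 6 = 14 → 'o'
  'n' (13) + 6 = 19 → 't'
  's' (18) + 6 = 24 → 'y'
  'i' (8) + 6 = 14 → 'o'
  'd' (3) + 6 = 9 → 'j'
  'e' (4) + 6 = 10 → 'k'
Result = "otyojk"


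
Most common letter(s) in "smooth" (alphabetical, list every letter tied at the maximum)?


Word: "smooth"
Letter counts:
  'h': 1
  'm': 1
  'o': 2
  's': 1
  't': 1
Maximum count = 2
Most frequent = 'o' (2 times each)


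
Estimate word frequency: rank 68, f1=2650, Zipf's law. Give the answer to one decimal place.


Zipf's law: f(r) = f(1) / r
f(1) = 2650
f(68) = 2650 / 68
= 39.0 occurrences


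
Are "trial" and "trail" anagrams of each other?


Word 1: "trial" → sorted: ailrt
Word 2: "trail" → sorted: ailrt
Same letters? ailrt == ailrt
Anagram = Yes


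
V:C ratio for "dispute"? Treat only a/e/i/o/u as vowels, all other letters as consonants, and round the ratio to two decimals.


Word: "dispute"
Vowels (a,e,i,o,u): 3
Consonants: 4
Ratio = 3/4
= 0.75


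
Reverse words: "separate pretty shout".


Original: "separate pretty shout"
Words (1..n): separate | pretty | shout
Reversed (n..1): shout | pretty | separate
Result = "shout pretty separate"


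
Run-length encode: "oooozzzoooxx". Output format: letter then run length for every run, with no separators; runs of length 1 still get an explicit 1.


String: "oooozzzoooxx"
Scanning for consecutive runs:
  'o' x 4
  'z' x 3
  'o' x 3
  'x' x 2
RLE = "o4z3o3x2"


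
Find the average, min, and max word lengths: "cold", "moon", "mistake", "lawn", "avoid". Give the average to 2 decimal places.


Lengths: "cold"=4, "moon"=4, "mistake"=7, "lawn"=4, "avoid"=5
Sum = 24, Count = 5
Average = 24/5 = 4.80
= avg=4.80, min=4, max=7


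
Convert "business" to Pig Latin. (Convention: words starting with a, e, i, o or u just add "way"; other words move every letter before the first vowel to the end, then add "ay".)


Word: "business"
Starts with consonant(s) → move to end, add 'ay'
Consonant cluster: "b"
Pig Latin = "usinessbay"


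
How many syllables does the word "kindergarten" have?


Word: "kindergarten"
Syllable breakdown: kin-der-gar-ten
Counting: 4 parts
= 4 syllables


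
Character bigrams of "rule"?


Word: "rule" (length 4)
Number of bigrams = 4 - 2 + 1 = 3
  Position 0: "ru"
  Position 1: "ul"
  Position 2: "le"
Bigrams = "ru", "ul", "le"


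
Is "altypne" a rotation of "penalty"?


Word: "penalty", Candidate: "altypne"
Method: check if candidate is substring of word+word
"penaltypenalty" contains "altypne"? No
Is rotation = No


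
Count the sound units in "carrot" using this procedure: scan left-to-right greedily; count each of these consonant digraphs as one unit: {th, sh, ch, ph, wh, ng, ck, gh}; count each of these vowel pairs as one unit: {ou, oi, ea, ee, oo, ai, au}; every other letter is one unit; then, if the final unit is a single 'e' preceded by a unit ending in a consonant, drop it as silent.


Word: "carrot" (6 letters)
Left-to-right scan:
  [1] 'c' (letter)
  [2] 'a' (letter)
  [3] 'r' (letter)
  [4] 'r' (letter)
  [5] 'o' (letter)
  [6] 't' (letter)
Units from scan: 6
Sound units = 6 units


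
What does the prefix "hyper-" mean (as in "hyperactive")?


Prefix: hyper-
As in: hyperactive -> hyper- + active
Meaning = over / excessive


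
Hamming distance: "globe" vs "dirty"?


Comparing character by character (same length = 5):
  Pos 0: 'g' vs 'd' !=
  Pos 1: 'l' vs 'i' !=
  Pos 2: 'o' vs 'r' !=
  Pos 3: 'b' vs 't' !=
  Pos 4: 'e' vs 'y' !=
Hamming distance = 5


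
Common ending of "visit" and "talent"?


Word 1: "visit"
Word 2: "talent"
Comparing from end:
  Pos -1: 't' == 't'
  Pos -2: 'i' != 'n' (stop)
LCS = "t" (length 1)


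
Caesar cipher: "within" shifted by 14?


Word: "within"
Shift: 14
Each letter → (letter + shift) mod 26:
  'w' (22) + 14 = 10 → 'k'
  'i' (8) + 14 = 22 → 'w'
  't' (19) + 14 = 7 → 'h'
  'h' (7) + 14 = 21 → 'v'
  'i' (8) + 14 = 22 → 'w'
  'n' (13) + 14 = 1 → 'b'
Result = "kwhvwb"


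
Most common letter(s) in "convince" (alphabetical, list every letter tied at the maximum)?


Word: "convince"
Letter counts:
  'c': 2
  'e': 1
  'i': 1
  'n': 2
  'o': 1
  'v': 1
Maximum count = 2
Most frequent = 'c', 'n' (2 times each)


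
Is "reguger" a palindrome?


Word: "reguger"
Reversed: "reguger"
Forward == Backward? reguger == reguger
Palindrome = Yes


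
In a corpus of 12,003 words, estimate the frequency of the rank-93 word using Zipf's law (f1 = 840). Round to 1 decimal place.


Zipf's law: f(r) = f(1) / r
f(1) = 840
f(93) = 840 / 93
= 9.0 occurrences


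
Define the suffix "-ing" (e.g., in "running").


Suffix: -ing
Example: running = run + -ing, with a spelling change
Meaning = present participle


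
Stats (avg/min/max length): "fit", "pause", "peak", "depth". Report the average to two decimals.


Lengths: "fit"=3, "pause"=5, "peak"=4, "depth"=5
Sum = 17, Count = 4
Average = 17/4 = 4.25
= avg=4.25, min=3, max=5


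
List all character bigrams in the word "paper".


Word: "paper" (length 5)
Number of bigrams = 5 - 2 + 1 = 4
  Position 0: "pa"
  Position 1: "ap"
  Position 2: "pe"
  Position 3: "er"
Bigrams = "pa", "ap", "pe", "er"


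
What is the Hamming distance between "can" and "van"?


Comparing character by character (same length = 3):
  Pos 0: 'c' vs 'v' !=
  Pos 1: 'a' vs 'a' =
  Pos 2: 'n' vs 'n' =
Hamming distance = 1


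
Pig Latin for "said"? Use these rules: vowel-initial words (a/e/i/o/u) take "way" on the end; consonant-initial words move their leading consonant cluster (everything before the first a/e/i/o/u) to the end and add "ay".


Word: "said"
Starts with consonant(s) → move to end, add 'ay'
Consonant cluster: "s"
Pig Latin = "aidsay"


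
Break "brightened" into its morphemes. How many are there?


Word: "brightened"
Morphemes: bright / -en / -ed
Each morpheme carries meaning
= 3 morphemes


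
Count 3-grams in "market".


Word: "market" (length 6)
Number of 3-grams = length - 3 + 1 = 6 - 3 + 1
= 4


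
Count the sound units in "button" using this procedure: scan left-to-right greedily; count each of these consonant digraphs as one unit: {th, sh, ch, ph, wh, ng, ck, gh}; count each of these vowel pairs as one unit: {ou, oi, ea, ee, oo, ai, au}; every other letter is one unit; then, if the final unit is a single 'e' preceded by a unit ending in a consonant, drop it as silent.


Word: "button" (6 letters)
Left-to-right scan:
  [1] 'b' (letter)
  [2] 'u' (letter)
  [3] 't' (letter)
  [4] 't' (letter)
  [5] 'o' (letter)
  [6] 'n' (letter)
Units from scan: 6
Sound units = 6 units


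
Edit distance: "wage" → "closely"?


Word 1: "wage" (length 4)
Word 2: "closely" (length 7)
One optimal edit sequence (insert/delete/substitute each cost 1):
  1. insert 'c'  (+1)
  2. substitute 'w' -> 'l'  (+1)
  3. substitute 'a' -> 'o'  (+1)
  4. substitute 'g' -> 's'  (+1)
  5. keep 'e'
  6. insert 'l'  (+1)
  7. insert 'y'  (+1)
Total edit operations: 6
Edit distance = 6


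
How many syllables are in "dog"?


Word: "dog"
Syllable breakdown: dog
Counting: 1 part
= 1 syllable


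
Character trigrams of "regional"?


Word: "regional" (length 8)
Number of trigrams = 8 - 3 + 1 = 6
  Position 0: "reg"
  Position 1: "egi"
  Position 2: "gio"
  Position 3: "ion"
  Position 4: "ona"
  Position 5: "nal"
Trigrams = "reg", "egi", "gio", "ion", "ona", "nal"


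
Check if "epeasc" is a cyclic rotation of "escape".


Word: "escape", Candidate: "epeasc"
Method: check if candidate is substring of word+word
"escapeescape" contains "epeasc"? No
Is rotation = No


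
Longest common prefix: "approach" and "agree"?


Word 1: "approach"
Word 2: "agree"
Comparing from start:
  Pos 0: 'a' == 'a'
  Pos 1: 'p' != 'g' (stop)
LCP = "a" (length 1)
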